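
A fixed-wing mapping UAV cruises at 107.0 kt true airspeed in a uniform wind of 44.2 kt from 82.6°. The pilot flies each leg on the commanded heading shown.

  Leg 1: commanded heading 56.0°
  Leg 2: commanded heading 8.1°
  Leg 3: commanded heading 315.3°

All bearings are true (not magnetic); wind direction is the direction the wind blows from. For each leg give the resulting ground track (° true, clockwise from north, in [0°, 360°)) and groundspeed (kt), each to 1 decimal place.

Leg 1: heading 56.0°; drift -16.3° → track 39.7°, groundspeed 70.3 kt
Leg 2: heading 8.1°; drift -24.1° → track 344.0°, groundspeed 104.3 kt
Leg 3: heading 315.3°; drift -14.7° → track 300.6°, groundspeed 138.3 kt

Leg 1: track=39.7°, groundspeed=70.3 kt
Leg 2: track=344.0°, groundspeed=104.3 kt
Leg 3: track=300.6°, groundspeed=138.3 kt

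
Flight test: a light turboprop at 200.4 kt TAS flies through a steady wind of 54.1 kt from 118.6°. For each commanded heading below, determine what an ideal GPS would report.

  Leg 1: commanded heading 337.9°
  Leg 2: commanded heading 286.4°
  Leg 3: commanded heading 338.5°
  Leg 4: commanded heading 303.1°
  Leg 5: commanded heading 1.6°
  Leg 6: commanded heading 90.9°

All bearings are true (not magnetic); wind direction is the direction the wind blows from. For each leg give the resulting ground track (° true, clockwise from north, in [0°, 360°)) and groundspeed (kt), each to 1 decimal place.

Leg 1: track=329.8°, groundspeed=244.7 kt
Leg 2: track=289.0°, groundspeed=253.5 kt
Leg 3: track=330.3°, groundspeed=244.4 kt
Leg 4: track=302.1°, groundspeed=254.4 kt
Leg 5: track=349.5°, groundspeed=230.1 kt
Leg 6: track=81.5°, groundspeed=154.6 kt

Leg 1: heading 337.9°; drift -8.1° → track 329.8°, groundspeed 244.7 kt
Leg 2: heading 286.4°; drift +2.6° → track 289.0°, groundspeed 253.5 kt
Leg 3: heading 338.5°; drift -8.2° → track 330.3°, groundspeed 244.4 kt
Leg 4: heading 303.1°; drift -1.0° → track 302.1°, groundspeed 254.4 kt
Leg 5: heading 1.6°; drift -12.1° → track 349.5°, groundspeed 230.1 kt
Leg 6: heading 90.9°; drift -9.4° → track 81.5°, groundspeed 154.6 kt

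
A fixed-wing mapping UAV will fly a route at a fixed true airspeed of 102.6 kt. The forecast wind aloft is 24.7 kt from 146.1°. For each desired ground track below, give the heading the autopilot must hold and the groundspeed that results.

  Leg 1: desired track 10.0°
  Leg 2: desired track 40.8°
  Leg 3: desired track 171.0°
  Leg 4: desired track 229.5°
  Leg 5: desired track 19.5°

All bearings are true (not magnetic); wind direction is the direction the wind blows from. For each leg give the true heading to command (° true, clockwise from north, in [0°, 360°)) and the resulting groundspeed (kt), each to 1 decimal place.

Leg 1: heading=19.6°, groundspeed=119.0 kt
Leg 2: heading=54.2°, groundspeed=106.3 kt
Leg 3: heading=165.2°, groundspeed=79.7 kt
Leg 4: heading=215.7°, groundspeed=96.8 kt
Leg 5: heading=30.6°, groundspeed=115.4 kt

Leg 1: desired track 10.0°; wind correction +9.6° → command heading 19.6°, groundspeed 119.0 kt
Leg 2: desired track 40.8°; wind correction +13.4° → command heading 54.2°, groundspeed 106.3 kt
Leg 3: desired track 171.0°; wind correction -5.8° → command heading 165.2°, groundspeed 79.7 kt
Leg 4: desired track 229.5°; wind correction -13.8° → command heading 215.7°, groundspeed 96.8 kt
Leg 5: desired track 19.5°; wind correction +11.1° → command heading 30.6°, groundspeed 115.4 kt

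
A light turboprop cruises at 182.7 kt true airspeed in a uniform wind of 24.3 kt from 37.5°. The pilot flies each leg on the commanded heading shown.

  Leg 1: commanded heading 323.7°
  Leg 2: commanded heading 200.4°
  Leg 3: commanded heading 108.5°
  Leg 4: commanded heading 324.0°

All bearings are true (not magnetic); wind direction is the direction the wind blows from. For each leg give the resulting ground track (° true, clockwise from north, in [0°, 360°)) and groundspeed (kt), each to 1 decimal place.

Leg 1: heading 323.7°; drift -7.6° → track 316.1°, groundspeed 177.5 kt
Leg 2: heading 200.4°; drift +2.0° → track 202.4°, groundspeed 206.0 kt
Leg 3: heading 108.5°; drift +7.5° → track 116.0°, groundspeed 176.3 kt
Leg 4: heading 324.0°; drift -7.5° → track 316.5°, groundspeed 177.3 kt

Leg 1: track=316.1°, groundspeed=177.5 kt
Leg 2: track=202.4°, groundspeed=206.0 kt
Leg 3: track=116.0°, groundspeed=176.3 kt
Leg 4: track=316.5°, groundspeed=177.3 kt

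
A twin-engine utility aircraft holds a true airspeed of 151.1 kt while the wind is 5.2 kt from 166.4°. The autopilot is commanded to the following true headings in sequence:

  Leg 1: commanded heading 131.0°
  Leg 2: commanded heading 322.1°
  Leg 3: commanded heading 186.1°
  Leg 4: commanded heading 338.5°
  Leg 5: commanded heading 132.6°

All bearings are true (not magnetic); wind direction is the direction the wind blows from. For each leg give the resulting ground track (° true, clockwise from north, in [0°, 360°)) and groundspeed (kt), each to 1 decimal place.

Leg 1: track=129.8°, groundspeed=146.9 kt
Leg 2: track=322.9°, groundspeed=155.9 kt
Leg 3: track=186.8°, groundspeed=146.2 kt
Leg 4: track=338.8°, groundspeed=156.3 kt
Leg 5: track=131.5°, groundspeed=146.8 kt

Leg 1: heading 131.0°; drift -1.2° → track 129.8°, groundspeed 146.9 kt
Leg 2: heading 322.1°; drift +0.8° → track 322.9°, groundspeed 155.9 kt
Leg 3: heading 186.1°; drift +0.7° → track 186.8°, groundspeed 146.2 kt
Leg 4: heading 338.5°; drift +0.3° → track 338.8°, groundspeed 156.3 kt
Leg 5: heading 132.6°; drift -1.1° → track 131.5°, groundspeed 146.8 kt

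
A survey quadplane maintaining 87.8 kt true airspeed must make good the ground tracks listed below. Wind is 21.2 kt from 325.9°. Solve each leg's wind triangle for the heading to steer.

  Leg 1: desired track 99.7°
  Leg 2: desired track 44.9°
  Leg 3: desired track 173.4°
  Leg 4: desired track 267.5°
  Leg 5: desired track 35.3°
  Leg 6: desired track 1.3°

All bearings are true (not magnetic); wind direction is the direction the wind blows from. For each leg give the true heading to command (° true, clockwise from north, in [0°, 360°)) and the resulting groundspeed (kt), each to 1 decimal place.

Leg 1: heading=89.7°, groundspeed=101.1 kt
Leg 2: heading=31.2°, groundspeed=81.3 kt
Leg 3: heading=179.8°, groundspeed=106.1 kt
Leg 4: heading=279.4°, groundspeed=74.8 kt
Leg 5: heading=22.2°, groundspeed=78.1 kt
Leg 6: heading=353.3°, groundspeed=69.7 kt

Leg 1: desired track 99.7°; wind correction -10.0° → command heading 89.7°, groundspeed 101.1 kt
Leg 2: desired track 44.9°; wind correction -13.7° → command heading 31.2°, groundspeed 81.3 kt
Leg 3: desired track 173.4°; wind correction +6.4° → command heading 179.8°, groundspeed 106.1 kt
Leg 4: desired track 267.5°; wind correction +11.9° → command heading 279.4°, groundspeed 74.8 kt
Leg 5: desired track 35.3°; wind correction -13.1° → command heading 22.2°, groundspeed 78.1 kt
Leg 6: desired track 1.3°; wind correction -8.0° → command heading 353.3°, groundspeed 69.7 kt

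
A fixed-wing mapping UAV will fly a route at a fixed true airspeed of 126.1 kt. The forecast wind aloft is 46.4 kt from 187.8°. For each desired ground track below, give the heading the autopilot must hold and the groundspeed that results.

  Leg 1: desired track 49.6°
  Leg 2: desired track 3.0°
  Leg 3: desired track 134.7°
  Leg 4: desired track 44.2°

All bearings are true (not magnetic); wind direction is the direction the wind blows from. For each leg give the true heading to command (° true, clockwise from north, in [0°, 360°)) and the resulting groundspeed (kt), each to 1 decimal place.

Leg 1: desired track 49.6°; wind correction +14.2° → command heading 63.8°, groundspeed 156.8 kt
Leg 2: desired track 3.0°; wind correction -1.8° → command heading 1.2°, groundspeed 172.3 kt
Leg 3: desired track 134.7°; wind correction +17.1° → command heading 151.8°, groundspeed 92.7 kt
Leg 4: desired track 44.2°; wind correction +12.6° → command heading 56.8°, groundspeed 160.4 kt

Leg 1: heading=63.8°, groundspeed=156.8 kt
Leg 2: heading=1.2°, groundspeed=172.3 kt
Leg 3: heading=151.8°, groundspeed=92.7 kt
Leg 4: heading=56.8°, groundspeed=160.4 kt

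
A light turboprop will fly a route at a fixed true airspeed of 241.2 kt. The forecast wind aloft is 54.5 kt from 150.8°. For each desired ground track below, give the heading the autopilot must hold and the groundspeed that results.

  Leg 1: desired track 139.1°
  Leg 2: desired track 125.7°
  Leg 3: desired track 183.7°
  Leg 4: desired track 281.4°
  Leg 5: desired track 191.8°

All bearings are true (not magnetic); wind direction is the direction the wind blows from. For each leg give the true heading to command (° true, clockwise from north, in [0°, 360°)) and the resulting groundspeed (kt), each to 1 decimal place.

Leg 1: desired track 139.1°; wind correction +2.6° → command heading 141.7°, groundspeed 187.6 kt
Leg 2: desired track 125.7°; wind correction +5.5° → command heading 131.2°, groundspeed 190.7 kt
Leg 3: desired track 183.7°; wind correction -7.0° → command heading 176.7°, groundspeed 193.6 kt
Leg 4: desired track 281.4°; wind correction -9.9° → command heading 271.5°, groundspeed 273.1 kt
Leg 5: desired track 191.8°; wind correction -8.5° → command heading 183.3°, groundspeed 197.4 kt

Leg 1: heading=141.7°, groundspeed=187.6 kt
Leg 2: heading=131.2°, groundspeed=190.7 kt
Leg 3: heading=176.7°, groundspeed=193.6 kt
Leg 4: heading=271.5°, groundspeed=273.1 kt
Leg 5: heading=183.3°, groundspeed=197.4 kt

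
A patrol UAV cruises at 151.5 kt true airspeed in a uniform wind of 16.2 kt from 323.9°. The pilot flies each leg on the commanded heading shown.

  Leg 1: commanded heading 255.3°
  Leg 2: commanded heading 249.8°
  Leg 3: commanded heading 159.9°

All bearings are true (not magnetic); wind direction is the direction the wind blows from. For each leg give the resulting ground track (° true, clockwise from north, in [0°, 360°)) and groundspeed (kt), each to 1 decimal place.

Leg 1: track=249.4°, groundspeed=146.4 kt
Leg 2: track=243.8°, groundspeed=147.9 kt
Leg 3: track=158.4°, groundspeed=167.1 kt

Leg 1: heading 255.3°; drift -5.9° → track 249.4°, groundspeed 146.4 kt
Leg 2: heading 249.8°; drift -6.0° → track 243.8°, groundspeed 147.9 kt
Leg 3: heading 159.9°; drift -1.5° → track 158.4°, groundspeed 167.1 kt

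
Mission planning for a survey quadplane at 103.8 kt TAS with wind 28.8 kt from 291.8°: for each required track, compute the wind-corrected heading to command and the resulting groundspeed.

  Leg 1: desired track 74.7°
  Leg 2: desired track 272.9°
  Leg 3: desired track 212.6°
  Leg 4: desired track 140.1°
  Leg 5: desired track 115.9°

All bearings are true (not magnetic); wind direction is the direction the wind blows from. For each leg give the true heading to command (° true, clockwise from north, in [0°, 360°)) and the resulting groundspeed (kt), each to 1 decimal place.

Leg 1: desired track 74.7°; wind correction -9.6° → command heading 65.1°, groundspeed 125.3 kt
Leg 2: desired track 272.9°; wind correction +5.2° → command heading 278.1°, groundspeed 76.1 kt
Leg 3: desired track 212.6°; wind correction +15.8° → command heading 228.4°, groundspeed 94.5 kt
Leg 4: desired track 140.1°; wind correction +7.6° → command heading 147.7°, groundspeed 128.3 kt
Leg 5: desired track 115.9°; wind correction +1.1° → command heading 117.0°, groundspeed 132.5 kt

Leg 1: heading=65.1°, groundspeed=125.3 kt
Leg 2: heading=278.1°, groundspeed=76.1 kt
Leg 3: heading=228.4°, groundspeed=94.5 kt
Leg 4: heading=147.7°, groundspeed=128.3 kt
Leg 5: heading=117.0°, groundspeed=132.5 kt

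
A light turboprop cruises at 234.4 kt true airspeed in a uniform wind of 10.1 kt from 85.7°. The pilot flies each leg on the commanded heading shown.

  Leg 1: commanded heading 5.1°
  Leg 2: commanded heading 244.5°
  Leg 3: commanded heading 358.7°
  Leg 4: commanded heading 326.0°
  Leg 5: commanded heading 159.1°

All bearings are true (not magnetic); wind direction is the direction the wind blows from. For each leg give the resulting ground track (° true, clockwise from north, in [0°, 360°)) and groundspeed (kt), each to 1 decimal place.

Leg 1: heading 5.1°; drift -2.5° → track 2.6°, groundspeed 233.0 kt
Leg 2: heading 244.5°; drift +0.9° → track 245.4°, groundspeed 243.8 kt
Leg 3: heading 358.7°; drift -2.5° → track 356.2°, groundspeed 234.1 kt
Leg 4: heading 326.0°; drift -2.1° → track 323.9°, groundspeed 239.6 kt
Leg 5: heading 159.1°; drift +2.4° → track 161.5°, groundspeed 231.7 kt

Leg 1: track=2.6°, groundspeed=233.0 kt
Leg 2: track=245.4°, groundspeed=243.8 kt
Leg 3: track=356.2°, groundspeed=234.1 kt
Leg 4: track=323.9°, groundspeed=239.6 kt
Leg 5: track=161.5°, groundspeed=231.7 kt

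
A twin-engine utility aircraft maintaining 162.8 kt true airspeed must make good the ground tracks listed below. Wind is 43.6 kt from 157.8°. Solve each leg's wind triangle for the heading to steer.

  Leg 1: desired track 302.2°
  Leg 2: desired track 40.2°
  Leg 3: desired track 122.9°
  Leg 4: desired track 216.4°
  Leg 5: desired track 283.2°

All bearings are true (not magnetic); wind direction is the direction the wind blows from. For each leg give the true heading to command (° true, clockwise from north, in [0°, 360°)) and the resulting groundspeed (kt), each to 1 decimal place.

Leg 1: desired track 302.2°; wind correction -9.0° → command heading 293.2°, groundspeed 196.3 kt
Leg 2: desired track 40.2°; wind correction +13.7° → command heading 53.9°, groundspeed 178.3 kt
Leg 3: desired track 122.9°; wind correction +8.8° → command heading 131.7°, groundspeed 125.1 kt
Leg 4: desired track 216.4°; wind correction -13.2° → command heading 203.2°, groundspeed 135.8 kt
Leg 5: desired track 283.2°; wind correction -12.6° → command heading 270.6°, groundspeed 184.1 kt

Leg 1: heading=293.2°, groundspeed=196.3 kt
Leg 2: heading=53.9°, groundspeed=178.3 kt
Leg 3: heading=131.7°, groundspeed=125.1 kt
Leg 4: heading=203.2°, groundspeed=135.8 kt
Leg 5: heading=270.6°, groundspeed=184.1 kt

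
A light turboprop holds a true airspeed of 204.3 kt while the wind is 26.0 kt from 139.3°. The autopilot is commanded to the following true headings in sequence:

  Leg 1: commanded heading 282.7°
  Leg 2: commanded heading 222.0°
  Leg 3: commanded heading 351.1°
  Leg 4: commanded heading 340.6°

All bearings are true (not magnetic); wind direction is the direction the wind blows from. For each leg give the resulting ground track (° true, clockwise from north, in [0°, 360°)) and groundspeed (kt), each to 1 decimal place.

Leg 1: track=286.6°, groundspeed=225.7 kt
Leg 2: track=229.3°, groundspeed=202.6 kt
Leg 3: track=347.6°, groundspeed=226.8 kt
Leg 4: track=338.2°, groundspeed=228.7 kt

Leg 1: heading 282.7°; drift +3.9° → track 286.6°, groundspeed 225.7 kt
Leg 2: heading 222.0°; drift +7.3° → track 229.3°, groundspeed 202.6 kt
Leg 3: heading 351.1°; drift -3.5° → track 347.6°, groundspeed 226.8 kt
Leg 4: heading 340.6°; drift -2.4° → track 338.2°, groundspeed 228.7 kt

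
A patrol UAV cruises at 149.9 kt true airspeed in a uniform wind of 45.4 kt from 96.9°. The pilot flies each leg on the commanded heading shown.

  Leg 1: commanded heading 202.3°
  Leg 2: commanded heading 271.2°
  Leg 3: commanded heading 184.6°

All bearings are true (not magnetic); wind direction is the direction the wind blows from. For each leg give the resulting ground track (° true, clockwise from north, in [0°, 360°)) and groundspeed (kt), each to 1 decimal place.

Leg 1: heading 202.3°; drift +15.1° → track 217.4°, groundspeed 167.8 kt
Leg 2: heading 271.2°; drift +1.3° → track 272.5°, groundspeed 195.1 kt
Leg 3: heading 184.6°; drift +17.0° → track 201.6°, groundspeed 154.9 kt

Leg 1: track=217.4°, groundspeed=167.8 kt
Leg 2: track=272.5°, groundspeed=195.1 kt
Leg 3: track=201.6°, groundspeed=154.9 kt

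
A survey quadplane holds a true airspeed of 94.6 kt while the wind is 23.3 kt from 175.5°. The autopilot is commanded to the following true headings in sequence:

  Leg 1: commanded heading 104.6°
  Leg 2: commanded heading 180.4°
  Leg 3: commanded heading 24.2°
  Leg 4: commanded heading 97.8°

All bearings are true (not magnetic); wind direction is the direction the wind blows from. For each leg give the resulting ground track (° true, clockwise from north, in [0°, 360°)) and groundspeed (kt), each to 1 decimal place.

Leg 1: track=90.4°, groundspeed=89.7 kt
Leg 2: track=182.0°, groundspeed=71.4 kt
Leg 3: track=18.6°, groundspeed=115.6 kt
Leg 4: track=83.5°, groundspeed=92.5 kt

Leg 1: heading 104.6°; drift -14.2° → track 90.4°, groundspeed 89.7 kt
Leg 2: heading 180.4°; drift +1.6° → track 182.0°, groundspeed 71.4 kt
Leg 3: heading 24.2°; drift -5.6° → track 18.6°, groundspeed 115.6 kt
Leg 4: heading 97.8°; drift -14.3° → track 83.5°, groundspeed 92.5 kt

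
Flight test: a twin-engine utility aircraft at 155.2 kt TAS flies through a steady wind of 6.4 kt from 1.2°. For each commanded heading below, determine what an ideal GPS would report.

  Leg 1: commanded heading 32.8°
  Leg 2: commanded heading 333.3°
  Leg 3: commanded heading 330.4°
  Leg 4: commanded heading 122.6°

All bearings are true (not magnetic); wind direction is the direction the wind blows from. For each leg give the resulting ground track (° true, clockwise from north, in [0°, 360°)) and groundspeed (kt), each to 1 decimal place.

Leg 1: heading 32.8°; drift +1.3° → track 34.1°, groundspeed 149.8 kt
Leg 2: heading 333.3°; drift -1.1° → track 332.2°, groundspeed 149.6 kt
Leg 3: heading 330.4°; drift -1.3° → track 329.1°, groundspeed 149.7 kt
Leg 4: heading 122.6°; drift +2.0° → track 124.6°, groundspeed 158.6 kt

Leg 1: track=34.1°, groundspeed=149.8 kt
Leg 2: track=332.2°, groundspeed=149.6 kt
Leg 3: track=329.1°, groundspeed=149.7 kt
Leg 4: track=124.6°, groundspeed=158.6 kt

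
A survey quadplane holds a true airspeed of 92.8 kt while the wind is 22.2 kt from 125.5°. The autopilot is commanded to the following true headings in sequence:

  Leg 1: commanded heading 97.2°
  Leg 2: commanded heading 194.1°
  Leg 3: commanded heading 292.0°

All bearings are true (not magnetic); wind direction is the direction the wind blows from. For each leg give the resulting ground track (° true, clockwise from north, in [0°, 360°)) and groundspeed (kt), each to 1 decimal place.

Leg 1: heading 97.2°; drift -8.2° → track 89.0°, groundspeed 74.0 kt
Leg 2: heading 194.1°; drift +13.7° → track 207.8°, groundspeed 87.2 kt
Leg 3: heading 292.0°; drift +2.6° → track 294.6°, groundspeed 114.5 kt

Leg 1: track=89.0°, groundspeed=74.0 kt
Leg 2: track=207.8°, groundspeed=87.2 kt
Leg 3: track=294.6°, groundspeed=114.5 kt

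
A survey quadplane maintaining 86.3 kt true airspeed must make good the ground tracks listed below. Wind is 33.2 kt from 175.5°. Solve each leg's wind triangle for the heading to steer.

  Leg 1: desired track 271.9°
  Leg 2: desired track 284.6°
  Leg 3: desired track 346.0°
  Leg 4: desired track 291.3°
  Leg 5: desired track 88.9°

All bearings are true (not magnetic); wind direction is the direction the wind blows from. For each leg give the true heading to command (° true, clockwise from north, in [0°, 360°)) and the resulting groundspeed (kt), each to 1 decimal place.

Leg 1: heading=249.4°, groundspeed=83.4 kt
Leg 2: heading=263.3°, groundspeed=91.3 kt
Leg 3: heading=342.4°, groundspeed=118.9 kt
Leg 4: heading=271.0°, groundspeed=95.4 kt
Leg 5: heading=111.5°, groundspeed=77.7 kt

Leg 1: desired track 271.9°; wind correction -22.5° → command heading 249.4°, groundspeed 83.4 kt
Leg 2: desired track 284.6°; wind correction -21.3° → command heading 263.3°, groundspeed 91.3 kt
Leg 3: desired track 346.0°; wind correction -3.6° → command heading 342.4°, groundspeed 118.9 kt
Leg 4: desired track 291.3°; wind correction -20.3° → command heading 271.0°, groundspeed 95.4 kt
Leg 5: desired track 88.9°; wind correction +22.6° → command heading 111.5°, groundspeed 77.7 kt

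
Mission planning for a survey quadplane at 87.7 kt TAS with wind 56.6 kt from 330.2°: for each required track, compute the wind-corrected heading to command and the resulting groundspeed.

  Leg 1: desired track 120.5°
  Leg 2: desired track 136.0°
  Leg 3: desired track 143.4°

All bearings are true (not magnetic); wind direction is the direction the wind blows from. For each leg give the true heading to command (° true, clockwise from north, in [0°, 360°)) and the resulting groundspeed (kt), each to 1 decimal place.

Leg 1: heading=101.9°, groundspeed=132.3 kt
Leg 2: heading=126.9°, groundspeed=141.5 kt
Leg 3: heading=139.0°, groundspeed=143.6 kt

Leg 1: desired track 120.5°; wind correction -18.6° → command heading 101.9°, groundspeed 132.3 kt
Leg 2: desired track 136.0°; wind correction -9.1° → command heading 126.9°, groundspeed 141.5 kt
Leg 3: desired track 143.4°; wind correction -4.4° → command heading 139.0°, groundspeed 143.6 kt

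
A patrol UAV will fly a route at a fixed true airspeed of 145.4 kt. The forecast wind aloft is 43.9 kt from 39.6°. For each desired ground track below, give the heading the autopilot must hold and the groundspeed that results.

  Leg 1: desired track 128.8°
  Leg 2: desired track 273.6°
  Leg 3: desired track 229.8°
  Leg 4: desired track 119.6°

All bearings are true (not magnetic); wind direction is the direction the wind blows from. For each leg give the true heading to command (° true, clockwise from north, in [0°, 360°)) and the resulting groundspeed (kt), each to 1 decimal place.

Leg 1: desired track 128.8°; wind correction -17.6° → command heading 111.2°, groundspeed 138.0 kt
Leg 2: desired track 273.6°; wind correction +14.1° → command heading 287.7°, groundspeed 166.8 kt
Leg 3: desired track 229.8°; wind correction +3.1° → command heading 232.9°, groundspeed 188.4 kt
Leg 4: desired track 119.6°; wind correction -17.3° → command heading 102.3°, groundspeed 131.2 kt

Leg 1: heading=111.2°, groundspeed=138.0 kt
Leg 2: heading=287.7°, groundspeed=166.8 kt
Leg 3: heading=232.9°, groundspeed=188.4 kt
Leg 4: heading=102.3°, groundspeed=131.2 kt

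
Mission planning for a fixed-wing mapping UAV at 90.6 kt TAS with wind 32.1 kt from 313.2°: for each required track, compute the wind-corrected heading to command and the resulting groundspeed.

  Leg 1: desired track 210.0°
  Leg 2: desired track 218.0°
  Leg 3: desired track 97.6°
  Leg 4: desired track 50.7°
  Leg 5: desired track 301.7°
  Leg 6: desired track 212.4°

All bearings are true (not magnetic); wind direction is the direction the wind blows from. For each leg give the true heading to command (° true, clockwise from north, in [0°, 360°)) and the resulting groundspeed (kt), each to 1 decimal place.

Leg 1: heading=230.2°, groundspeed=92.4 kt
Leg 2: heading=238.7°, groundspeed=87.7 kt
Leg 3: heading=85.7°, groundspeed=114.8 kt
Leg 4: heading=30.1°, groundspeed=89.0 kt
Leg 5: heading=305.8°, groundspeed=58.9 kt
Leg 6: heading=232.8°, groundspeed=91.0 kt

Leg 1: desired track 210.0°; wind correction +20.2° → command heading 230.2°, groundspeed 92.4 kt
Leg 2: desired track 218.0°; wind correction +20.7° → command heading 238.7°, groundspeed 87.7 kt
Leg 3: desired track 97.6°; wind correction -11.9° → command heading 85.7°, groundspeed 114.8 kt
Leg 4: desired track 50.7°; wind correction -20.6° → command heading 30.1°, groundspeed 89.0 kt
Leg 5: desired track 301.7°; wind correction +4.1° → command heading 305.8°, groundspeed 58.9 kt
Leg 6: desired track 212.4°; wind correction +20.4° → command heading 232.8°, groundspeed 91.0 kt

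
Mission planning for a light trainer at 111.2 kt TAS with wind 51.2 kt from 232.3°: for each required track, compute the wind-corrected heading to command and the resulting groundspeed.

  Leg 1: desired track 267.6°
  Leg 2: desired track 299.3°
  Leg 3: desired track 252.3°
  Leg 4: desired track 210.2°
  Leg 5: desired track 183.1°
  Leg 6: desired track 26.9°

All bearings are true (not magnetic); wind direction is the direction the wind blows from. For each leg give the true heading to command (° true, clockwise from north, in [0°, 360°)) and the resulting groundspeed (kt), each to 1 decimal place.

Leg 1: heading=252.2°, groundspeed=65.4 kt
Leg 2: heading=274.2°, groundspeed=80.7 kt
Leg 3: heading=243.2°, groundspeed=61.7 kt
Leg 4: heading=220.2°, groundspeed=62.1 kt
Leg 5: heading=203.5°, groundspeed=70.8 kt
Leg 6: heading=15.5°, groundspeed=155.3 kt

Leg 1: desired track 267.6°; wind correction -15.4° → command heading 252.2°, groundspeed 65.4 kt
Leg 2: desired track 299.3°; wind correction -25.1° → command heading 274.2°, groundspeed 80.7 kt
Leg 3: desired track 252.3°; wind correction -9.1° → command heading 243.2°, groundspeed 61.7 kt
Leg 4: desired track 210.2°; wind correction +10.0° → command heading 220.2°, groundspeed 62.1 kt
Leg 5: desired track 183.1°; wind correction +20.4° → command heading 203.5°, groundspeed 70.8 kt
Leg 6: desired track 26.9°; wind correction -11.4° → command heading 15.5°, groundspeed 155.3 kt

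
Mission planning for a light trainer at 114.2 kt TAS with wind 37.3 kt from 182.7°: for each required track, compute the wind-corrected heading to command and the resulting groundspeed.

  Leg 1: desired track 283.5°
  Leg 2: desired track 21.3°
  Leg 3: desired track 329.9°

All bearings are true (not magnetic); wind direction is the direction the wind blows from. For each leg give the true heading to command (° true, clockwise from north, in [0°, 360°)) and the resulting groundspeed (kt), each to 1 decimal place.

Leg 1: heading=264.8°, groundspeed=115.2 kt
Leg 2: heading=27.3°, groundspeed=148.9 kt
Leg 3: heading=319.7°, groundspeed=143.8 kt

Leg 1: desired track 283.5°; wind correction -18.7° → command heading 264.8°, groundspeed 115.2 kt
Leg 2: desired track 21.3°; wind correction +6.0° → command heading 27.3°, groundspeed 148.9 kt
Leg 3: desired track 329.9°; wind correction -10.2° → command heading 319.7°, groundspeed 143.8 kt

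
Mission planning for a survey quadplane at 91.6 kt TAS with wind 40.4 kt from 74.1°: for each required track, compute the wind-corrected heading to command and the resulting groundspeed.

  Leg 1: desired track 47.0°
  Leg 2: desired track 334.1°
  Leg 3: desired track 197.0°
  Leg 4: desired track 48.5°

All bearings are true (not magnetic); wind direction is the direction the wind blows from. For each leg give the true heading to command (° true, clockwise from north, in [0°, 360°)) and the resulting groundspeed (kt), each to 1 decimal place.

Leg 1: desired track 47.0°; wind correction +11.6° → command heading 58.6°, groundspeed 53.8 kt
Leg 2: desired track 334.1°; wind correction +25.7° → command heading 359.8°, groundspeed 89.5 kt
Leg 3: desired track 197.0°; wind correction -21.7° → command heading 175.3°, groundspeed 107.0 kt
Leg 4: desired track 48.5°; wind correction +11.0° → command heading 59.5°, groundspeed 53.5 kt

Leg 1: heading=58.6°, groundspeed=53.8 kt
Leg 2: heading=359.8°, groundspeed=89.5 kt
Leg 3: heading=175.3°, groundspeed=107.0 kt
Leg 4: heading=59.5°, groundspeed=53.5 kt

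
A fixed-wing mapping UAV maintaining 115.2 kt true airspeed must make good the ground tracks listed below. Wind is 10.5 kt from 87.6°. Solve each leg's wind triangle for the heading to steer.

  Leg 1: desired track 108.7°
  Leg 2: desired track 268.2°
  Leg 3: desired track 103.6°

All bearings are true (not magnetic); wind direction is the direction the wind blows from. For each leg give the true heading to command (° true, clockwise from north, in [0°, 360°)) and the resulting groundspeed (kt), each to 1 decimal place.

Leg 1: desired track 108.7°; wind correction -1.9° → command heading 106.8°, groundspeed 105.3 kt
Leg 2: desired track 268.2°; wind correction +0.1° → command heading 268.3°, groundspeed 125.7 kt
Leg 3: desired track 103.6°; wind correction -1.4° → command heading 102.2°, groundspeed 105.1 kt

Leg 1: heading=106.8°, groundspeed=105.3 kt
Leg 2: heading=268.3°, groundspeed=125.7 kt
Leg 3: heading=102.2°, groundspeed=105.1 kt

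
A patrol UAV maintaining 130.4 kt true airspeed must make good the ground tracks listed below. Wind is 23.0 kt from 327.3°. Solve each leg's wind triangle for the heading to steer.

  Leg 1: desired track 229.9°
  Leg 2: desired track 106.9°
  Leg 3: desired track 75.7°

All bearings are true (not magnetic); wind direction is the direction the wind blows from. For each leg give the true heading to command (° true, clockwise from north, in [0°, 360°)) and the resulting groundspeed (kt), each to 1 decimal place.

Leg 1: heading=240.0°, groundspeed=131.4 kt
Leg 2: heading=100.3°, groundspeed=147.1 kt
Leg 3: heading=66.1°, groundspeed=135.8 kt

Leg 1: desired track 229.9°; wind correction +10.1° → command heading 240.0°, groundspeed 131.4 kt
Leg 2: desired track 106.9°; wind correction -6.6° → command heading 100.3°, groundspeed 147.1 kt
Leg 3: desired track 75.7°; wind correction -9.6° → command heading 66.1°, groundspeed 135.8 kt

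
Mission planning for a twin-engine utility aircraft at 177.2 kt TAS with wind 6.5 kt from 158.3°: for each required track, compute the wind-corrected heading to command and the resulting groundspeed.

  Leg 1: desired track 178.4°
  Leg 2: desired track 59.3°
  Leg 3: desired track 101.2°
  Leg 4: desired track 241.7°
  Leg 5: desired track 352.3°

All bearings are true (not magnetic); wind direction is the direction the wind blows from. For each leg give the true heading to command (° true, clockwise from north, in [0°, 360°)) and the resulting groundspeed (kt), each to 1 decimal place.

Leg 1: heading=177.7°, groundspeed=171.1 kt
Leg 2: heading=61.4°, groundspeed=178.1 kt
Leg 3: heading=103.0°, groundspeed=173.6 kt
Leg 4: heading=239.6°, groundspeed=176.3 kt
Leg 5: heading=352.8°, groundspeed=183.5 kt

Leg 1: desired track 178.4°; wind correction -0.7° → command heading 177.7°, groundspeed 171.1 kt
Leg 2: desired track 59.3°; wind correction +2.1° → command heading 61.4°, groundspeed 178.1 kt
Leg 3: desired track 101.2°; wind correction +1.8° → command heading 103.0°, groundspeed 173.6 kt
Leg 4: desired track 241.7°; wind correction -2.1° → command heading 239.6°, groundspeed 176.3 kt
Leg 5: desired track 352.3°; wind correction +0.5° → command heading 352.8°, groundspeed 183.5 kt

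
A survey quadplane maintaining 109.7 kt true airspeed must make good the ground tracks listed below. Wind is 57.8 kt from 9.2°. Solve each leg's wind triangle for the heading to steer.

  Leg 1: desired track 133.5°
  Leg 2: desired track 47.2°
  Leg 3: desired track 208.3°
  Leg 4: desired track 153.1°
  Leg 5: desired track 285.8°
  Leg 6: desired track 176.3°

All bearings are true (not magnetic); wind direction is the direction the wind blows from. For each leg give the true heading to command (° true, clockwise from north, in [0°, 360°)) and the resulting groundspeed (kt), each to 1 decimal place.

Leg 1: heading=107.7°, groundspeed=131.3 kt
Leg 2: heading=28.3°, groundspeed=58.2 kt
Leg 3: heading=218.2°, groundspeed=162.7 kt
Leg 4: heading=135.0°, groundspeed=151.0 kt
Leg 5: heading=317.4°, groundspeed=86.8 kt
Leg 6: heading=169.5°, groundspeed=165.3 kt

Leg 1: desired track 133.5°; wind correction -25.8° → command heading 107.7°, groundspeed 131.3 kt
Leg 2: desired track 47.2°; wind correction -18.9° → command heading 28.3°, groundspeed 58.2 kt
Leg 3: desired track 208.3°; wind correction +9.9° → command heading 218.2°, groundspeed 162.7 kt
Leg 4: desired track 153.1°; wind correction -18.1° → command heading 135.0°, groundspeed 151.0 kt
Leg 5: desired track 285.8°; wind correction +31.6° → command heading 317.4°, groundspeed 86.8 kt
Leg 6: desired track 176.3°; wind correction -6.8° → command heading 169.5°, groundspeed 165.3 kt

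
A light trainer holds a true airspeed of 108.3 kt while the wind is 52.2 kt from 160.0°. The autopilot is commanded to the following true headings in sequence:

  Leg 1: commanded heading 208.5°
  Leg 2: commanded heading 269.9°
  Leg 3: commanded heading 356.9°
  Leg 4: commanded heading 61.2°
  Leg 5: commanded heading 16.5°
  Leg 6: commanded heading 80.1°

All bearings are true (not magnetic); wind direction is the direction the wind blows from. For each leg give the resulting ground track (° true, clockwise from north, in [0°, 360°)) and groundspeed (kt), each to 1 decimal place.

Leg 1: track=236.4°, groundspeed=83.4 kt
Leg 2: track=291.2°, groundspeed=135.3 kt
Leg 3: track=351.4°, groundspeed=159.0 kt
Leg 4: track=37.3°, groundspeed=127.2 kt
Leg 5: track=4.8°, groundspeed=153.4 kt
Leg 6: track=52.7°, groundspeed=111.7 kt

Leg 1: heading 208.5°; drift +27.9° → track 236.4°, groundspeed 83.4 kt
Leg 2: heading 269.9°; drift +21.3° → track 291.2°, groundspeed 135.3 kt
Leg 3: heading 356.9°; drift -5.5° → track 351.4°, groundspeed 159.0 kt
Leg 4: heading 61.2°; drift -23.9° → track 37.3°, groundspeed 127.2 kt
Leg 5: heading 16.5°; drift -11.7° → track 4.8°, groundspeed 153.4 kt
Leg 6: heading 80.1°; drift -27.4° → track 52.7°, groundspeed 111.7 kt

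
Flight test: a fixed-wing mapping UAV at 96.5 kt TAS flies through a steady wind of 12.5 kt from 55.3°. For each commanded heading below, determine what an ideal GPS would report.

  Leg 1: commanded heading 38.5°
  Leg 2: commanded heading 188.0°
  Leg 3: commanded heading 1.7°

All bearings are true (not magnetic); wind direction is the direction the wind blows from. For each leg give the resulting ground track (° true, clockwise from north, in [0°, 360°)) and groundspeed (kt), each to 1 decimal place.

Leg 1: heading 38.5°; drift -2.4° → track 36.1°, groundspeed 84.6 kt
Leg 2: heading 188.0°; drift +5.0° → track 193.0°, groundspeed 105.4 kt
Leg 3: heading 1.7°; drift -6.4° → track 355.3°, groundspeed 89.6 kt

Leg 1: track=36.1°, groundspeed=84.6 kt
Leg 2: track=193.0°, groundspeed=105.4 kt
Leg 3: track=355.3°, groundspeed=89.6 kt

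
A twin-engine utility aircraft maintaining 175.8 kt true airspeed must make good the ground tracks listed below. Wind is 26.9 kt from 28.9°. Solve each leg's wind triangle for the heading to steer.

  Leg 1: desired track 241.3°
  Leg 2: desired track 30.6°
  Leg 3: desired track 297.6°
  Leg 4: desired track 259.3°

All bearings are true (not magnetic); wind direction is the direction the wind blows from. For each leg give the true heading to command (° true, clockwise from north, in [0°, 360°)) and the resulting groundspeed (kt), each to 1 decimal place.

Leg 1: desired track 241.3°; wind correction +4.7° → command heading 246.0°, groundspeed 197.9 kt
Leg 2: desired track 30.6°; wind correction -0.3° → command heading 30.3°, groundspeed 148.9 kt
Leg 3: desired track 297.6°; wind correction +8.8° → command heading 306.4°, groundspeed 174.3 kt
Leg 4: desired track 259.3°; wind correction +6.8° → command heading 266.1°, groundspeed 191.7 kt

Leg 1: heading=246.0°, groundspeed=197.9 kt
Leg 2: heading=30.3°, groundspeed=148.9 kt
Leg 3: heading=306.4°, groundspeed=174.3 kt
Leg 4: heading=266.1°, groundspeed=191.7 kt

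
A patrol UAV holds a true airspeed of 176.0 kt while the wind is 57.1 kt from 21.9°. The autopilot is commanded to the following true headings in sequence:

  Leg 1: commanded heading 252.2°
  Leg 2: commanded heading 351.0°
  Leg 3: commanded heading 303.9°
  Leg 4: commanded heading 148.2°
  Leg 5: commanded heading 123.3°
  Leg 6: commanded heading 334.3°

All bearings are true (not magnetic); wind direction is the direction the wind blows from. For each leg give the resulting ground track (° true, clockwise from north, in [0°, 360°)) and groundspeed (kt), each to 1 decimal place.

Leg 1: track=240.5°, groundspeed=217.0 kt
Leg 2: track=338.0°, groundspeed=130.3 kt
Leg 3: track=285.1°, groundspeed=173.4 kt
Leg 4: track=160.6°, groundspeed=214.8 kt
Leg 5: track=139.9°, groundspeed=195.5 kt
Leg 6: track=317.3°, groundspeed=143.8 kt

Leg 1: heading 252.2°; drift -11.7° → track 240.5°, groundspeed 217.0 kt
Leg 2: heading 351.0°; drift -13.0° → track 338.0°, groundspeed 130.3 kt
Leg 3: heading 303.9°; drift -18.8° → track 285.1°, groundspeed 173.4 kt
Leg 4: heading 148.2°; drift +12.4° → track 160.6°, groundspeed 214.8 kt
Leg 5: heading 123.3°; drift +16.6° → track 139.9°, groundspeed 195.5 kt
Leg 6: heading 334.3°; drift -17.0° → track 317.3°, groundspeed 143.8 kt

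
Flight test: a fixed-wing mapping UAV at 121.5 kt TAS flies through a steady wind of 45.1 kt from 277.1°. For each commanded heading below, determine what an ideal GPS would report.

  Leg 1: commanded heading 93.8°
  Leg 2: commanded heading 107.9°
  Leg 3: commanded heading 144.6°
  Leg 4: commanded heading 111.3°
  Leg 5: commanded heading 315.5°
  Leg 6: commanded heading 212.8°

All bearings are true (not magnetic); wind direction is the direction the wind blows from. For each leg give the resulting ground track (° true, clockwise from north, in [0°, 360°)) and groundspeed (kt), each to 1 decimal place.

Leg 1: track=94.7°, groundspeed=166.5 kt
Leg 2: track=105.0°, groundspeed=166.0 kt
Leg 3: track=132.3°, groundspeed=155.6 kt
Leg 4: track=107.5°, groundspeed=165.6 kt
Leg 5: track=333.5°, groundspeed=90.6 kt
Leg 6: track=191.1°, groundspeed=109.7 kt

Leg 1: heading 93.8°; drift +0.9° → track 94.7°, groundspeed 166.5 kt
Leg 2: heading 107.9°; drift -2.9° → track 105.0°, groundspeed 166.0 kt
Leg 3: heading 144.6°; drift -12.3° → track 132.3°, groundspeed 155.6 kt
Leg 4: heading 111.3°; drift -3.8° → track 107.5°, groundspeed 165.6 kt
Leg 5: heading 315.5°; drift +18.0° → track 333.5°, groundspeed 90.6 kt
Leg 6: heading 212.8°; drift -21.7° → track 191.1°, groundspeed 109.7 kt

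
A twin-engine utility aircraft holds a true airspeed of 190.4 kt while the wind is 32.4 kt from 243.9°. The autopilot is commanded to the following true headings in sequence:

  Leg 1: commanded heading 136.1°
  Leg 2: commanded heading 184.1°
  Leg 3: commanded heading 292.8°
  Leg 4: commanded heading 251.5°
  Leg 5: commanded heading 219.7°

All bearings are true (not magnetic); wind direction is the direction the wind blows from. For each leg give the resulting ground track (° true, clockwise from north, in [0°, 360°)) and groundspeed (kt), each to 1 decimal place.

Leg 1: heading 136.1°; drift -8.8° → track 127.3°, groundspeed 202.7 kt
Leg 2: heading 184.1°; drift -9.1° → track 175.0°, groundspeed 176.3 kt
Leg 3: heading 292.8°; drift +8.2° → track 301.0°, groundspeed 170.9 kt
Leg 4: heading 251.5°; drift +1.6° → track 253.1°, groundspeed 158.3 kt
Leg 5: heading 219.7°; drift -4.7° → track 215.0°, groundspeed 161.4 kt

Leg 1: track=127.3°, groundspeed=202.7 kt
Leg 2: track=175.0°, groundspeed=176.3 kt
Leg 3: track=301.0°, groundspeed=170.9 kt
Leg 4: track=253.1°, groundspeed=158.3 kt
Leg 5: track=215.0°, groundspeed=161.4 kt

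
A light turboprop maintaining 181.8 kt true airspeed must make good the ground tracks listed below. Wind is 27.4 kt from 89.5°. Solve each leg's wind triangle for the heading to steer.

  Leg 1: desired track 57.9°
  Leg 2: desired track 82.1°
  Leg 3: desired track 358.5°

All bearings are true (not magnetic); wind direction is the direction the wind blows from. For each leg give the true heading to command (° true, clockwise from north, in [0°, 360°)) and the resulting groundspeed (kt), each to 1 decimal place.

Leg 1: desired track 57.9°; wind correction +4.5° → command heading 62.4°, groundspeed 157.9 kt
Leg 2: desired track 82.1°; wind correction +1.1° → command heading 83.2°, groundspeed 154.6 kt
Leg 3: desired track 358.5°; wind correction +8.7° → command heading 7.2°, groundspeed 180.2 kt

Leg 1: heading=62.4°, groundspeed=157.9 kt
Leg 2: heading=83.2°, groundspeed=154.6 kt
Leg 3: heading=7.2°, groundspeed=180.2 kt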